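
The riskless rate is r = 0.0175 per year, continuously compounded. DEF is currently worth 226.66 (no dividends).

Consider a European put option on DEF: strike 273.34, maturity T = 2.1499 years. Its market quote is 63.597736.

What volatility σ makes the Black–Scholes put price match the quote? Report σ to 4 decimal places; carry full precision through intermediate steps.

sigma = 0.3020

At σ = 0.3020 the Black–Scholes value reproduces the quote:
σ√T = 0.302·√2.1499 = 0.442809
d₁ = (ln(S/K) + (r+σ²/2)T) / (σ√T) = (ln(226.66/273.34) + (0.0175+0.302²/2)·2.1499) / 0.442809 = (-0.187265 + 0.135663) / 0.442809 = -0.116534
d₂ = d₁ − σ√T = -0.116534 − 0.442809 = -0.559343
e^{−rT} = 0.963076
N(−d₁) = 0.546385,  N(−d₂) = 0.712036
V = K·e^{−rT}·N(−d₂) − S·N(−d₁) = 187.441454 − 123.843718 = 63.597736 (matching the quote); vega is positive throughout, so no other σ reproduces this price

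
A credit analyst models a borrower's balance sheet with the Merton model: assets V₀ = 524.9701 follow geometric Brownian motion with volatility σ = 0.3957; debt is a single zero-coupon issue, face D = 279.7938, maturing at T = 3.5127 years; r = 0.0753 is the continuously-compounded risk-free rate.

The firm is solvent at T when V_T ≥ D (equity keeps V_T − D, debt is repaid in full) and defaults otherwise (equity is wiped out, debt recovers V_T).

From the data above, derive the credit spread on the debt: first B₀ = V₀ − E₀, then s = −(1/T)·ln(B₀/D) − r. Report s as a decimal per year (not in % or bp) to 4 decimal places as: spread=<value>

spread=0.0181

With assets at 524.9701 and a single debt payment of 279.7938 at 3.5127 years:
d₁ = [ln(V₀/D) + (r + σ²/2)T] / (σ√T)
   = [ln(524.9701/279.7938) + (0.0753 + 0.5·0.3957²)·3.5127] / (0.3957·√3.5127)
   = [0.629288 + 0.539513] / 0.741629 = 1.575992
d₂ = d₁ − σ√T = 1.575992 − 0.741629 = 0.834364
N(d₁) = 0.942486,  N(d₂) = 0.797962,  e^(−rT) = 0.767585
E₀ = V₀·N(d₁) − D·e^(−rT)·N(d₂)
   = 524.9701·0.942486 − 279.7938·0.767585·0.797962 = 323.402415
B₀ = V₀ − E₀ = 524.9701 − 323.402415 = 201.567685
spread = −(1/T)·ln(B₀/D) − r = −(1/3.5127)·ln(201.567685/279.7938) − 0.0753 = 0.01805488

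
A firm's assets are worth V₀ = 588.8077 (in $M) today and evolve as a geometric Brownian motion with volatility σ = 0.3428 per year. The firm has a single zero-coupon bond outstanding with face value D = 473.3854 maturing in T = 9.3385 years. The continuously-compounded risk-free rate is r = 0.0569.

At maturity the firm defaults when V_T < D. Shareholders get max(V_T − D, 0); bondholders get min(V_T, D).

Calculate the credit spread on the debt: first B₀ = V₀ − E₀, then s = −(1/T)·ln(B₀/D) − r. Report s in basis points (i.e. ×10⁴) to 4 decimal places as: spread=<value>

spread=233.9425

Work the structural quantities from V₀ = 588.8077 against face 473.3854:
d₁ = [ln(V₀/D) + (r + σ²/2)T] / (σ√T)
   = [ln(588.8077/473.3854) + (0.0569 + 0.5·0.3428²)·9.3385] / (0.3428·√9.3385)
   = [0.218190 + 1.080053] / 1.047561 = 1.239300
d₂ = d₁ − σ√T = 1.239300 − 1.047561 = 0.191739
N(d₁) = 0.892383,  N(d₂) = 0.576027,  e^(−rT) = 0.587805
E₀ = V₀·N(d₁) − D·e^(−rT)·N(d₂)
   = 588.8077·0.892383 − 473.3854·0.587805·0.576027 = 365.157768
B₀ = V₀ − E₀ = 588.8077 − 365.157768 = 223.649932
spread = −(1/T)·ln(B₀/D) − r = −(1/9.3385)·ln(223.649932/473.3854) − 0.0569 = 0.02339425
in basis points: 0.02339425 × 10⁴ = 233.9425 bp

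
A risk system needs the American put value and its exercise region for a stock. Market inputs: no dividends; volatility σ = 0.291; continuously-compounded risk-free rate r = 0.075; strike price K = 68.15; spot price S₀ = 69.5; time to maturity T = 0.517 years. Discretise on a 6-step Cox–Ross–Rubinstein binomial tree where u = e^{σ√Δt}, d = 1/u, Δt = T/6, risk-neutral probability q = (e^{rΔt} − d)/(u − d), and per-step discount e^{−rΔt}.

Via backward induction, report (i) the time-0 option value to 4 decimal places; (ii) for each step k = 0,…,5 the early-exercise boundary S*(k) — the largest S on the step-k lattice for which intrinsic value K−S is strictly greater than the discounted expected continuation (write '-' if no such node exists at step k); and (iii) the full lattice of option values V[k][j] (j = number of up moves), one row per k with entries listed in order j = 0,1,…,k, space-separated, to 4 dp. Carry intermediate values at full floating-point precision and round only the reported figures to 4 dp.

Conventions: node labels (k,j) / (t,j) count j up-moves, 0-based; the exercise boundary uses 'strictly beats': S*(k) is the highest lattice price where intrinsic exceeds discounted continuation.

params: Δt=0.08617 u=1.08918 d=0.91813 q=0.51656 e^(-rΔt)=0.99356
t_6 payoffs: 26.5207 18.7651 9.5646 0.0000 0.0000 0.0000 0.0000
t_5: node(5,0) S=45.3415 payoff=22.8085 vs cont=22.3695 → 22.8085 [stop]  node(5,1) S=53.7888 payoff=14.3612 vs cont=13.9222 → 14.3612 [stop]  node(5,2) S=63.8098 payoff=4.3402 vs cont=4.5941 → 4.5941 [wait]  node(5,3) S=75.6977 payoff=0.0000 vs cont=0.0000 → 0.0000 [wait]  node(5,4) S=89.8003 payoff=0.0000 vs cont=0.0000 → 0.0000 [wait]  node(5,5) S=106.5303 payoff=0.0000 vs cont=0.0000 → 0.0000 [wait]  ⇒ S*(5)=53.7888
t_4: node(4,0) S=49.3849 payoff=18.7651 vs cont=18.3261 → 18.7651 [stop]  node(4,1) S=58.5854 payoff=9.5646 vs cont=9.2559 → 9.5646 [stop]  node(4,2) S=69.5000 payoff=0.0000 vs cont=2.2067 → 2.2067 [wait]  node(4,3) S=82.4480 payoff=0.0000 vs cont=0.0000 → 0.0000 [wait]  node(4,4) S=97.8083 payoff=0.0000 vs cont=0.0000 → 0.0000 [wait]  ⇒ S*(4)=58.5854
t_3: node(3,0) S=53.7888 payoff=14.3612 vs cont=13.9222 → 14.3612 [stop]  node(3,1) S=63.8098 payoff=4.3402 vs cont=5.7266 → 5.7266 [wait]  node(3,2) S=75.6977 payoff=0.0000 vs cont=1.0599 → 1.0599 [wait]  node(3,3) S=89.8003 payoff=0.0000 vs cont=0.0000 → 0.0000 [wait]  ⇒ S*(3)=53.7888
t_2: node(2,0) S=58.5854 payoff=9.5646 vs cont=9.8371 → 9.8371 [wait]  node(2,1) S=69.5000 payoff=0.0000 vs cont=3.2946 → 3.2946 [wait]  node(2,2) S=82.4480 payoff=0.0000 vs cont=0.5091 → 0.5091 [wait]  ⇒ S*(2)=-
t_1: node(1,0) S=63.8098 payoff=4.3402 vs cont=6.4159 → 6.4159 [wait]  node(1,1) S=75.6977 payoff=0.0000 vs cont=1.8438 → 1.8438 [wait]  ⇒ S*(1)=-
t_0: node(0,0) S=69.5000 payoff=0.0000 vs cont=4.0280 → 4.0280 [wait]  ⇒ S*(0)=-

price = 4.0280
boundary = - - - 53.7888 58.5854 53.7888
tree:
4.0280
6.4159 1.8438
9.8371 3.2946 0.5091
14.3612 5.7266 1.0599 0.0000
18.7651 9.5646 2.2067 0.0000 0.0000
22.8085 14.3612 4.5941 0.0000 0.0000 0.0000
26.5207 18.7651 9.5646 0.0000 0.0000 0.0000 0.0000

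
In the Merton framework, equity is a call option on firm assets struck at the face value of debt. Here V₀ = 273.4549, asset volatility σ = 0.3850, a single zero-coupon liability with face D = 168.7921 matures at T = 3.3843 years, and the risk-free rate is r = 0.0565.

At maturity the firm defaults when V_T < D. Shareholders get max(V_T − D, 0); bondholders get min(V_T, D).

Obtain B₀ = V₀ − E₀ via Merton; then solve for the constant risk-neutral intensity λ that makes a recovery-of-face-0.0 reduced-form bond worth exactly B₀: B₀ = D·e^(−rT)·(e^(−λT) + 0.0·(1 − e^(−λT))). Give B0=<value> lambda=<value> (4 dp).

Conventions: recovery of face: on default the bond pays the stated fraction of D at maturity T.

B0=127.2652 lambda=0.0269

Equity is a call on the firm's assets struck at D = 168.7921:
d₁ = [ln(V₀/D) + (r + σ²/2)T] / (σ√T)
   = [ln(273.4549/168.7921) + (0.0565 + 0.5·0.3850²)·3.3843] / (0.3850·√3.3843)
   = [0.482469 + 0.442032] / 0.708264 = 1.305305
d₂ = d₁ − σ√T = 1.305305 − 0.708264 = 0.597041
N(d₁) = 0.904106,  N(d₂) = 0.724760,  e^(−rT) = 0.825957
E₀ = V₀·N(d₁) − D·e^(−rT)·N(d₂)
   = 273.4549·0.904106 − 168.7921·0.825957·0.724760 = 146.189689
B₀ = V₀ − E₀ = 273.4549 − 146.189689 = 127.265211
e^(−λT) = (B₀·e^(rT)/D − 0)/(1 − 0) = (127.2652·1.210717/168.7921 − 0)/1 = 0.91285180
λ = −ln(0.91285180)/3.3843 = 0.026943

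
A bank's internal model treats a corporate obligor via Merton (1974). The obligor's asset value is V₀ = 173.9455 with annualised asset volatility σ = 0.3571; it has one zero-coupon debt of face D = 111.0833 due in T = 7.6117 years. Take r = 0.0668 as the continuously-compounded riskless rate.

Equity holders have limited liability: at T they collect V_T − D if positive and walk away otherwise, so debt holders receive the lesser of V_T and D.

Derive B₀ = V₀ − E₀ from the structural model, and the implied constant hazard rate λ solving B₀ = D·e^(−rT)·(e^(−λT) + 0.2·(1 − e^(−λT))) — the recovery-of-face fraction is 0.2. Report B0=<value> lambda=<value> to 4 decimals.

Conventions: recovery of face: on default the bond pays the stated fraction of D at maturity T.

B0=58.1474 lambda=0.0232

Work the structural quantities from V₀ = 173.9455 against face 111.0833:
d₁ = [ln(V₀/D) + (r + σ²/2)T] / (σ√T)
   = [ln(173.9455/111.0833) + (0.0668 + 0.5·0.3571²)·7.6117] / (0.3571·√7.6117)
   = [0.448462 + 0.993785] / 0.985214 = 1.463892
d₂ = d₁ − σ√T = 1.463892 − 0.985214 = 0.478677
N(d₁) = 0.928388,  N(d₂) = 0.683916,  e^(−rT) = 0.601420
E₀ = V₀·N(d₁) − D·e^(−rT)·N(d₂)
   = 173.9455·0.928388 − 111.0833·0.601420·0.683916 = 115.798082
B₀ = V₀ − E₀ = 173.9455 − 115.798082 = 58.147418
e^(−λT) = (B₀·e^(rT)/D − 0.2)/(1 − 0.2) = (58.1474·1.662731/111.0833 − 0.2)/0.8 = 0.83796166
λ = −ln(0.83796166)/7.6117 = 0.023225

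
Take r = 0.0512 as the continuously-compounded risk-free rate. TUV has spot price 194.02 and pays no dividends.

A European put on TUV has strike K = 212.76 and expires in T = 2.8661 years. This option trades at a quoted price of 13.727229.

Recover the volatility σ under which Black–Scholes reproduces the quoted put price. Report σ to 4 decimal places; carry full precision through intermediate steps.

At σ = 0.1448 the Black–Scholes value reproduces the quote:
σ√T = 0.1448·√2.8661 = 0.245140
d₁ = (ln(S/K) + (r+σ²/2)T) / (σ√T) = (ln(194.02/212.76) + (0.0512+0.1448²/2)·2.8661) / 0.245140 = (-0.092204 + 0.176791) / 0.245140 = 0.345058
d₂ = d₁ − σ√T = 0.345058 − 0.245140 = 0.099918
e^{−rT} = 0.863515
N(−d₁) = 0.365025,  N(−d₂) = 0.460205
V = K·e^{−rT}·N(−d₂) − S·N(−d₁) = 84.549428 − 70.822200 = 13.727229 (the observed quote) — the price is monotone increasing in volatility, hence this σ is the only solution

sigma = 0.1448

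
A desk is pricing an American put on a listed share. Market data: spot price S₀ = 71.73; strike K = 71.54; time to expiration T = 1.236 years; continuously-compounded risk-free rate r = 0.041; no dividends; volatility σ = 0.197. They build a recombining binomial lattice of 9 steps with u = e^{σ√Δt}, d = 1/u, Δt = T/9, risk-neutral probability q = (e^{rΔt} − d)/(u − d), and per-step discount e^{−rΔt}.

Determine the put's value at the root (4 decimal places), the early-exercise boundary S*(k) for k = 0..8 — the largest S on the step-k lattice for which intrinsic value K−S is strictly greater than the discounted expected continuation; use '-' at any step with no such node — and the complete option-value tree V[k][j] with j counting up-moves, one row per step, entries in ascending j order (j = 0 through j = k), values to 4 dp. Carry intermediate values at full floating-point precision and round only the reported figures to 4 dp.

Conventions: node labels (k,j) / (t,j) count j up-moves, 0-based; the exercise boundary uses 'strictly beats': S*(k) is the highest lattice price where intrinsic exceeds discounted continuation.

price = 4.9028
boundary = - - - 57.6214 53.5646 57.6214 53.5646 57.6214 61.9854
tree:
4.9028
7.1560 2.8794
10.1430 4.4807 1.4349
13.9186 6.7734 2.4164 0.5460
17.9754 9.8995 3.9657 1.0147 0.1199
21.7466 13.9186 6.3028 1.8548 0.2514 0.0000
25.2522 17.9754 9.6166 3.3172 0.5272 0.0000 0.0000
28.5111 21.7466 13.9186 5.7561 1.1054 0.0000 0.0000 0.0000
31.5405 25.2522 17.9754 9.5546 2.3178 0.0000 0.0000 0.0000 0.0000
34.3566 28.5111 21.7466 13.9186 4.8601 0.0000 0.0000 0.0000 0.0000 0.0000

params: Δt=0.13733 u=1.07574 d=0.92960 q=0.52039 e^(-rΔt)=0.99439
t_9 payoffs: 34.3566 28.5111 21.7466 13.9186 4.8601 0.0000 0.0000 0.0000 0.0000 0.0000
t_8: node(8,0) S=39.9995 payoff=31.5405 vs cont=31.1388 → 31.5405 [stop]  node(8,1) S=46.2878 payoff=25.2522 vs cont=24.8506 → 25.2522 [stop]  node(8,2) S=53.5646 payoff=17.9754 vs cont=17.5737 → 17.9754 [stop]  node(8,3) S=61.9854 payoff=9.5546 vs cont=9.1529 → 9.5546 [stop]  node(8,4) S=71.7300 payoff=0.0000 vs cont=2.3178 → 2.3178 [wait]  node(8,5) S=83.0066 payoff=0.0000 vs cont=0.0000 → 0.0000 [wait]  node(8,6) S=96.0559 payoff=0.0000 vs cont=0.0000 → 0.0000 [wait]  node(8,7) S=111.1567 payoff=0.0000 vs cont=0.0000 → 0.0000 [wait]  node(8,8) S=128.6314 payoff=0.0000 vs cont=0.0000 → 0.0000 [wait]  ⇒ S*(8)=61.9854
t_7: node(7,0) S=43.0289 payoff=28.5111 vs cont=28.1094 → 28.5111 [stop]  node(7,1) S=49.7934 payoff=21.7466 vs cont=21.3449 → 21.7466 [stop]  node(7,2) S=57.6214 payoff=13.9186 vs cont=13.5170 → 13.9186 [stop]  node(7,3) S=66.6799 payoff=4.8601 vs cont=5.7561 → 5.7561 [wait]  node(7,4) S=77.1626 payoff=0.0000 vs cont=1.1054 → 1.1054 [wait]  node(7,5) S=89.2932 payoff=0.0000 vs cont=0.0000 → 0.0000 [wait]  node(7,6) S=103.3308 payoff=0.0000 vs cont=0.0000 → 0.0000 [wait]  node(7,7) S=119.5753 payoff=0.0000 vs cont=0.0000 → 0.0000 [wait]  ⇒ S*(7)=57.6214
t_6: node(6,0) S=46.2878 payoff=25.2522 vs cont=24.8506 → 25.2522 [stop]  node(6,1) S=53.5646 payoff=17.9754 vs cont=17.5737 → 17.9754 [stop]  node(6,2) S=61.9854 payoff=9.5546 vs cont=9.6166 → 9.6166 [wait]  node(6,3) S=71.7300 payoff=0.0000 vs cont=3.3172 → 3.3172 [wait]  node(6,4) S=83.0066 payoff=0.0000 vs cont=0.5272 → 0.5272 [wait]  node(6,5) S=96.0559 payoff=0.0000 vs cont=0.0000 → 0.0000 [wait]  node(6,6) S=111.1567 payoff=0.0000 vs cont=0.0000 → 0.0000 [wait]  ⇒ S*(6)=53.5646
t_5: node(5,0) S=49.7934 payoff=21.7466 vs cont=21.3449 → 21.7466 [stop]  node(5,1) S=57.6214 payoff=13.9186 vs cont=13.5490 → 13.9186 [stop]  node(5,2) S=66.6799 payoff=4.8601 vs cont=6.3028 → 6.3028 [wait]  node(5,3) S=77.1626 payoff=0.0000 vs cont=1.8548 → 1.8548 [wait]  node(5,4) S=89.2932 payoff=0.0000 vs cont=0.2514 → 0.2514 [wait]  node(5,5) S=103.3308 payoff=0.0000 vs cont=0.0000 → 0.0000 [wait]  ⇒ S*(5)=57.6214
t_4: node(4,0) S=53.5646 payoff=17.9754 vs cont=17.5737 → 17.9754 [stop]  node(4,1) S=61.9854 payoff=9.5546 vs cont=9.8995 → 9.8995 [wait]  node(4,2) S=71.7300 payoff=0.0000 vs cont=3.9657 → 3.9657 [wait]  node(4,3) S=83.0066 payoff=0.0000 vs cont=1.0147 → 1.0147 [wait]  node(4,4) S=96.0559 payoff=0.0000 vs cont=0.1199 → 0.1199 [wait]  ⇒ S*(4)=53.5646
t_3: node(3,0) S=57.6214 payoff=13.9186 vs cont=13.6954 → 13.9186 [stop]  node(3,1) S=66.6799 payoff=4.8601 vs cont=6.7734 → 6.7734 [wait]  node(3,2) S=77.1626 payoff=0.0000 vs cont=2.4164 → 2.4164 [wait]  node(3,3) S=89.2932 payoff=0.0000 vs cont=0.5460 → 0.5460 [wait]  ⇒ S*(3)=57.6214
t_2: node(2,0) S=61.9854 payoff=9.5546 vs cont=10.1430 → 10.1430 [wait]  node(2,1) S=71.7300 payoff=0.0000 vs cont=4.4807 → 4.4807 [wait]  node(2,2) S=83.0066 payoff=0.0000 vs cont=1.4349 → 1.4349 [wait]  ⇒ S*(2)=-
t_1: node(1,0) S=66.6799 payoff=4.8601 vs cont=7.1560 → 7.1560 [wait]  node(1,1) S=77.1626 payoff=0.0000 vs cont=2.8794 → 2.8794 [wait]  ⇒ S*(1)=-
t_0: node(0,0) S=71.7300 payoff=0.0000 vs cont=4.9028 → 4.9028 [wait]  ⇒ S*(0)=-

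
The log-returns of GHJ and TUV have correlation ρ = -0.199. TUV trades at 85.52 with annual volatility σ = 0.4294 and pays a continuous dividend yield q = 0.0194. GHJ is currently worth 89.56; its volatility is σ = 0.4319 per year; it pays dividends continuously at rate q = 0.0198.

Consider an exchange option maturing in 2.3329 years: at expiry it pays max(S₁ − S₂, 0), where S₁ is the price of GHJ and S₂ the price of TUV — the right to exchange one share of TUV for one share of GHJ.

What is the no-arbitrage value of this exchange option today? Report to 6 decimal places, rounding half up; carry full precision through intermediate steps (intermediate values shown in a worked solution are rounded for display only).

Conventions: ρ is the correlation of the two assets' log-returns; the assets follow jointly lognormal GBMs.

exchange price = 34.488749

σ_eff = √(σ₁² + σ₂² − 2ρσ₁σ₂) = √(0.4319² + 0.4294² − 2·-0.199·0.4319·0.4294) = 0.666884
d₁ = (ln(S₁/S₂) + (q₂ − q₁ + σ_eff²/2)T) / (σ_eff√T) = (ln(89.56/85.52) + (0.0194 − 0.0198 + 0.222367)·2.3329) / 1.018587 = 0.553694
d₂ = d₁ − σ_eff√T = 0.553694 − 1.018587 = -0.464894
N(d₁) = 0.710106,  N(d₂) = 0.321004
V = S₁·e^{−q₁T}·N(d₁) − S₂·e^{−q₂T}·N(d₂) = 60.726250 − 26.237501 = 34.488749
Key observation: the rate r is irrelevant here: denominating values in TUV turns the exchange into a ratio option on S₁/S₂, and discounting at r drops out.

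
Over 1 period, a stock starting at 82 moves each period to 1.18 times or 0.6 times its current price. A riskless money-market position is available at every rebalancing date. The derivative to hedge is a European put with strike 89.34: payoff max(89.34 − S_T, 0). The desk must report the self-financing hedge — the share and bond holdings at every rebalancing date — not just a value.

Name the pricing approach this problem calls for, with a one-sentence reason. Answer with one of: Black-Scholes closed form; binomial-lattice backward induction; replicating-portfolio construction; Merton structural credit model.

framework: replicating-portfolio construction

Key observation: a price alone would not answer the question — the per-node share/bond construction on the spot-82, 1.18/0.6 tree is required, and only the replicating-portfolio method yields it.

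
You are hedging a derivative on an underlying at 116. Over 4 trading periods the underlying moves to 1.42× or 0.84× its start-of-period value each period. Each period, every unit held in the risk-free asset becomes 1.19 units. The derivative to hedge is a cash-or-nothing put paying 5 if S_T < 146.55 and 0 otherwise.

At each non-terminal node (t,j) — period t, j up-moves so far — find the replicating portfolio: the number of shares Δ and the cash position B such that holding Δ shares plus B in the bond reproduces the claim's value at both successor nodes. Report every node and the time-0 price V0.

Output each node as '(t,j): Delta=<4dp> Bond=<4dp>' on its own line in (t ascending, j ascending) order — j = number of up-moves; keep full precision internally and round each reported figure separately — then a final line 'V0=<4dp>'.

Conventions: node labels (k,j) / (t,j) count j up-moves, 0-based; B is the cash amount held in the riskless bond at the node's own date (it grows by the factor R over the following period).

Under the risk-neutral measure, an up-move has probability p* = (R−d)/(u−d) = 0.6034 and values discount at R = 1.19.
Expiry values: V(4,0)=5.0000, V(4,1)=5.0000, V(4,2)=0.0000, V(4,3)=0.0000, V(4,4)=0.0000
  t=3,j=0: stock 68.7537 → up 97.6302 (V=5.0000), down 57.7531 (V=5.0000). Price 4.2017; hedge Δ=0.0000, bond B=4.2017.
  t=3,j=1: stock 116.2264 → up 165.0415 (V=0.0000), down 97.6302 (V=5.0000). Price 1.6662; hedge Δ=-0.0742, bond B=10.2869.
  t=3,j=2: stock 196.4780 → up 278.9988 (V=0.0000), down 165.0415 (V=0.0000). Price 0.0000; hedge Δ=0.0000, bond B=0.0000.
  t=3,j=3: stock 332.1414 → up 471.6408 (V=0.0000), down 278.9988 (V=0.0000). Price 0.0000; hedge Δ=0.0000, bond B=0.0000.
  t=2,j=0: stock 81.8496 → up 116.2264 (V=1.6662), down 68.7537 (V=4.2017). Price 2.2451; hedge Δ=-0.0534, bond B=6.6166.
  t=2,j=1: stock 138.3648 → up 196.4780 (V=0.0000), down 116.2264 (V=1.6662). Price 0.5552; hedge Δ=-0.0208, bond B=3.4280.
  t=2,j=2: stock 233.9024 → up 332.1414 (V=0.0000), down 196.4780 (V=0.0000). Price 0.0000; hedge Δ=0.0000, bond B=0.0000.
  t=1,j=0: stock 97.4400 → up 138.3648 (V=0.5552), down 81.8496 (V=2.2451). Price 1.0297; hedge Δ=-0.0299, bond B=3.9432.
  t=1,j=1: stock 164.7200 → up 233.9024 (V=0.0000), down 138.3648 (V=0.5552). Price 0.1850; hedge Δ=-0.0058, bond B=1.1423.
  t=0,j=0: stock 116.0000 → up 164.7200 (V=0.1850), down 97.4400 (V=1.0297). Price 0.4370; hedge Δ=-0.0126, bond B=1.8933.
Sanity check at the root: Δ(0,0)·S0 + B(0,0) reproduces V0 = 0.4370.

(0,0): Delta=-0.0126 Bond=1.8933
(1,0): Delta=-0.0299 Bond=3.9432
(1,1): Delta=-0.0058 Bond=1.1423
(2,0): Delta=-0.0534 Bond=6.6166
(2,1): Delta=-0.0208 Bond=3.4280
(2,2): Delta=0.0000 Bond=0.0000
(3,0): Delta=0.0000 Bond=4.2017
(3,1): Delta=-0.0742 Bond=10.2869
(3,2): Delta=0.0000 Bond=0.0000
(3,3): Delta=0.0000 Bond=0.0000
V0=0.4370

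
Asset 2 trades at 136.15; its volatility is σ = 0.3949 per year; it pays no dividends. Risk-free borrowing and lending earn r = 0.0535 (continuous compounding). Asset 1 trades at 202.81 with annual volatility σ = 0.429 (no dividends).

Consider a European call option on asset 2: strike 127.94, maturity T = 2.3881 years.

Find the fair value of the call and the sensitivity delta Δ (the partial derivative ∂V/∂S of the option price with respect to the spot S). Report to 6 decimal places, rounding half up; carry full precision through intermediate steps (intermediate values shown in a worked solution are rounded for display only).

σ√T = 0.3949·√2.3881 = 0.610258
d₁ = (ln(S/K) + (r+σ²/2)T) / (σ√T) = (ln(136.15/127.94) + (0.0535+0.3949²/2)·2.3881) / 0.610258 = (0.062196 + 0.313971) / 0.610258 = 0.616406
d₂ = d₁ − σ√T = 0.616406 − 0.610258 = 0.006148
e^{−rT} = 0.880062
N(d₁) = 0.731187,  N(d₂) = 0.502453
Call price V = S·N(d₁) − K·e^{−rT}·N(d₂) = 99.551061 − 56.573699 = 42.977362
Δ = N(d₁) = 0.731187

price = 42.977362
Δ = 0.731187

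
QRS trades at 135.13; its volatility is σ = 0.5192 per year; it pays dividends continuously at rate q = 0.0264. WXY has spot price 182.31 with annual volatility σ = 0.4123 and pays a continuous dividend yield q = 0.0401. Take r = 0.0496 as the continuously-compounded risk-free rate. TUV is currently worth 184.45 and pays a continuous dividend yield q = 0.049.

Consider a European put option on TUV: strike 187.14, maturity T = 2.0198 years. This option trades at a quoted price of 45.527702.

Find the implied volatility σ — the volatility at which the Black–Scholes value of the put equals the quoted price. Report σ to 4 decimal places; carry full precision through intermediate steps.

At σ = 0.4745 the Black–Scholes value reproduces the quote:
σ√T = 0.4745·√2.0198 = 0.674358
d₁ = (ln(S/K) + (r−q+σ²/2)T) / (σ√T) = (ln(184.45/187.14) + (0.0496−0.049+0.4745²/2)·2.0198) / 0.674358 = (-0.014479 + 0.228591) / 0.674358 = 0.317506
d₂ = d₁ − σ√T = 0.317506 − 0.674358 = -0.356852
e^{−rT} = 0.904673
e^{−qT} = 0.905770
N(−d₁) = 0.375430,  N(−d₂) = 0.639399
V = K·e^{−rT}·N(−d₂) − S·e^{−qT}·N(−d₁) = 108.250484 − 62.722782 = 45.527702 (equal to the quote); since ∂V/∂σ > 0 for all σ, the implied volatility is unique

sigma = 0.4745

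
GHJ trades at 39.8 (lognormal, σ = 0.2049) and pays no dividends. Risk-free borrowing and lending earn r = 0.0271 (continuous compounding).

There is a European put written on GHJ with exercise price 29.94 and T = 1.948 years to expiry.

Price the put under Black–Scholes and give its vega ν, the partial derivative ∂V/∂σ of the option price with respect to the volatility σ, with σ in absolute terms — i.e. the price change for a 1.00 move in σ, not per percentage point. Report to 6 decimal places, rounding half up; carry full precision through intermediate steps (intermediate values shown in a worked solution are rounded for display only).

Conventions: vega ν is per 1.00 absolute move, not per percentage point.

price = 0.558062
ν = 9.236414

σ√T = 0.2049·√1.948 = 0.285981
d₁ = (ln(S/K) + (r+σ²/2)T) / (σ√T) = (ln(39.8/29.94) + (0.0271+0.2049²/2)·1.948) / 0.285981 = (0.284672 + 0.093683) / 0.285981 = 1.323009
d₂ = d₁ − σ√T = 1.323009 − 0.285981 = 1.037028
e^{−rT} = 0.948578
N(−d₁) = 0.092916,  N(−d₂) = 0.149861
Put price V = K·e^{−rT}·N(−d₂) − S·N(−d₁) = 4.256127 − 3.698065 = 0.558062
φ(d₁) = (1/√(2π))·e^{−d₁²/2} = 0.166275
ν = S·φ(d₁)·√T = 9.236414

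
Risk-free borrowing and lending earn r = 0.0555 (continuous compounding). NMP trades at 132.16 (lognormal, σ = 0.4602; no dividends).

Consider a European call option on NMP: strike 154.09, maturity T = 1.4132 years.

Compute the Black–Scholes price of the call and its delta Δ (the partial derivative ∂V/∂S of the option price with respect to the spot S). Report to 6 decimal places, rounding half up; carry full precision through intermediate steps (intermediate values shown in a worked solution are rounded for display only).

price = 24.717589
Δ = 0.554200

σ√T = 0.4602·√1.4132 = 0.547077
d₁ = (ln(S/K) + (r+σ²/2)T) / (σ√T) = (ln(132.16/154.09) + (0.0555+0.4602²/2)·1.4132) / 0.547077 = (-0.153524 + 0.228079) / 0.547077 = 0.136280
d₂ = d₁ − σ√T = 0.136280 − 0.547077 = -0.410797
e^{−rT} = 0.924564
N(d₁) = 0.554200,  N(d₂) = 0.340611
Call price V = S·N(d₁) − K·e^{−rT}·N(d₂) = 73.243078 − 48.525489 = 24.717589
Δ = N(d₁) = 0.554200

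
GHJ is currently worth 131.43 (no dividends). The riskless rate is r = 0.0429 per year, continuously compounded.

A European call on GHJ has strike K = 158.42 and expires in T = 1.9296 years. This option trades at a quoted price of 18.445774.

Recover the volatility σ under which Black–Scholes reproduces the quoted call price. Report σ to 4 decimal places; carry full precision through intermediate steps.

At σ = 0.3284 the Black–Scholes value reproduces the quote:
σ√T = 0.3284·√1.9296 = 0.456181
d₁ = (ln(S/K) + (r+σ²/2)T) / (σ√T) = (ln(131.43/158.42) + (0.0429+0.3284²/2)·1.9296) / 0.456181 = (-0.186775 + 0.186830) / 0.456181 = 0.000120
d₂ = d₁ − σ√T = 0.000120 − 0.456181 = -0.456060
e^{−rT} = 0.920554
N(d₁) = 0.500048,  N(d₂) = 0.324173
V = S·N(d₁) − K·e^{−rT}·N(d₂) = 65.721305 − 47.275532 = 18.445774 (the quoted price), and the Black–Scholes price is strictly increasing in σ, so σ is unique

sigma = 0.3284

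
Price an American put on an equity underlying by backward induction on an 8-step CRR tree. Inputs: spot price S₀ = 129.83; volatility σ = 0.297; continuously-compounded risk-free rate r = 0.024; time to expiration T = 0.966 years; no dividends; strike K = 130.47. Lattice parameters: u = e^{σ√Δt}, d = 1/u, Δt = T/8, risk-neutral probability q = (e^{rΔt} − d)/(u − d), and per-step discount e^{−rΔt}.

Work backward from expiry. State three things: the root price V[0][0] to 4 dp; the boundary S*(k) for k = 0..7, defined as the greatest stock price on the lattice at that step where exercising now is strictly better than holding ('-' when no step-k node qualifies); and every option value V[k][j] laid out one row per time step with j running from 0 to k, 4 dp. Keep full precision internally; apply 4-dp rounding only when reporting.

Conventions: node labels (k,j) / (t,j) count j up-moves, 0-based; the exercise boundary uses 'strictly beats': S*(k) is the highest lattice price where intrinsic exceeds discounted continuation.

Δt=0.12075  u=1.10872  d=0.90194  q=0.48826  discount=0.99711
step 8 (expiry): payoffs max(K−S,0) = 73.6103 60.5748 44.5509 24.8533 0.6400 0.0000 0.0000 0.0000 0.0000
step 7: (k=7,j=0): S=63.0414, K−S=67.4286, hold=67.0510 ⇒ V=67.4286 exercise | (k=7,j=1): S=77.4941, K−S=52.9759, hold=52.5983 ⇒ V=52.9759 exercise | (k=7,j=2): S=95.2601, K−S=35.2099, hold=34.8323 ⇒ V=35.2099 exercise | (k=7,j=3): S=117.0992, K−S=13.3708, hold=12.9933 ⇒ V=13.3708 exercise | (k=7,j=4): S=143.9449, K−S=0.0000, hold=0.3266 ⇒ V=0.3266 continue | (k=7,j=5): S=176.9453, K−S=0.0000, hold=0.0000 ⇒ V=0.0000 continue | (k=7,j=6): S=217.5111, K−S=0.0000, hold=0.0000 ⇒ V=0.0000 continue | (k=7,j=7): S=267.3770, K−S=0.0000, hold=0.0000 ⇒ V=0.0000 continue  boundary S*=117.0992
step 6: (k=6,j=0): S=69.8952, K−S=60.5748, hold=60.1972 ⇒ V=60.5748 exercise | (k=6,j=1): S=85.9191, K−S=44.5509, hold=44.1733 ⇒ V=44.5509 exercise | (k=6,j=2): S=105.6167, K−S=24.8533, hold=24.4758 ⇒ V=24.8533 exercise | (k=6,j=3): S=129.8300, K−S=0.6400, hold=6.9816 ⇒ V=6.9816 continue | (k=6,j=4): S=159.5944, K−S=0.0000, hold=0.1666 ⇒ V=0.1666 continue | (k=6,j=5): S=196.1825, K−S=0.0000, hold=0.0000 ⇒ V=0.0000 continue | (k=6,j=6): S=241.1586, K−S=0.0000, hold=0.0000 ⇒ V=0.0000 continue  boundary S*=105.6167
step 5: (k=5,j=0): S=77.4941, K−S=52.9759, hold=52.5983 ⇒ V=52.9759 exercise | (k=5,j=1): S=95.2601, K−S=35.2099, hold=34.8323 ⇒ V=35.2099 exercise | (k=5,j=2): S=117.0992, K−S=13.3708, hold=16.0807 ⇒ V=16.0807 continue | (k=5,j=3): S=143.9449, K−S=0.0000, hold=3.6436 ⇒ V=3.6436 continue | (k=5,j=4): S=176.9453, K−S=0.0000, hold=0.0850 ⇒ V=0.0850 continue | (k=5,j=5): S=217.5111, K−S=0.0000, hold=0.0000 ⇒ V=0.0000 continue  boundary S*=95.2601
step 4: (k=4,j=0): S=85.9191, K−S=44.5509, hold=44.1733 ⇒ V=44.5509 exercise | (k=4,j=1): S=105.6167, K−S=24.8533, hold=25.7950 ⇒ V=25.7950 continue | (k=4,j=2): S=129.8300, K−S=0.6400, hold=9.9792 ⇒ V=9.9792 continue | (k=4,j=3): S=159.5944, K−S=0.0000, hold=1.9006 ⇒ V=1.9006 continue | (k=4,j=4): S=196.1825, K−S=0.0000, hold=0.0434 ⇒ V=0.0434 continue  boundary S*=85.9191
step 3: (k=3,j=0): S=95.2601, K−S=35.2099, hold=35.2908 ⇒ V=35.2908 continue | (k=3,j=1): S=117.0992, K−S=13.3708, hold=18.0205 ⇒ V=18.0205 continue | (k=3,j=2): S=143.9449, K−S=0.0000, hold=6.0173 ⇒ V=6.0173 continue | (k=3,j=3): S=176.9453, K−S=0.0000, hold=0.9909 ⇒ V=0.9909 continue  boundary S*=-
step 2: (k=2,j=0): S=105.6167, K−S=24.8533, hold=26.7807 ⇒ V=26.7807 continue | (k=2,j=1): S=129.8300, K−S=0.6400, hold=12.1247 ⇒ V=12.1247 continue | (k=2,j=2): S=159.5944, K−S=0.0000, hold=3.5528 ⇒ V=3.5528 continue  boundary S*=-
step 1: (k=1,j=0): S=117.0992, K−S=13.3708, hold=19.5680 ⇒ V=19.5680 continue | (k=1,j=1): S=143.9449, K−S=0.0000, hold=7.9164 ⇒ V=7.9164 continue  boundary S*=-
step 0: (k=0,j=0): S=129.8300, K−S=0.6400, hold=13.8389 ⇒ V=13.8389 continue  boundary S*=-

price = 13.8389
boundary = - - - - 85.9191 95.2601 105.6167 117.0992
tree:
13.8389
19.5680 7.9164
26.7807 12.1247 3.5528
35.2908 18.0205 6.0173 0.9909
44.5509 25.7950 9.9792 1.9006 0.0434
52.9759 35.2099 16.0807 3.6436 0.0850 0.0000
60.5748 44.5509 24.8533 6.9816 0.1666 0.0000 0.0000
67.4286 52.9759 35.2099 13.3708 0.3266 0.0000 0.0000 0.0000
73.6103 60.5748 44.5509 24.8533 0.6400 0.0000 0.0000 0.0000 0.0000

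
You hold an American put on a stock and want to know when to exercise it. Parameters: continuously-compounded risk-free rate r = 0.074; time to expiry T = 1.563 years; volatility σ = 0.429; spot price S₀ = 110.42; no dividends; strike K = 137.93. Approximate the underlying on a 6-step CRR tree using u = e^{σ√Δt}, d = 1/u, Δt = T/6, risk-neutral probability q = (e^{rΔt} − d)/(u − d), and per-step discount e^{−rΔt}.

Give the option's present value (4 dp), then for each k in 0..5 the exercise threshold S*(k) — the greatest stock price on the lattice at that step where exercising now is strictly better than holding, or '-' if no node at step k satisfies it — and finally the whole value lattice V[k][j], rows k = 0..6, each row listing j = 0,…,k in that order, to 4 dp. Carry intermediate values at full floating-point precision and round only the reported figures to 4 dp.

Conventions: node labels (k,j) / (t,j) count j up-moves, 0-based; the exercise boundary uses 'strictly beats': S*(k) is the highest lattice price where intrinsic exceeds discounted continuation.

Δt=0.26050, u=1.24478, d=0.80336, q=0.48957, disc=e^(-rΔt)=0.98091
k=6 terminal: V=max(K-S,0) → 108.2480 91.9384 66.6672 27.5100 0.0000 0.0000 0.0000
k=5: j=0 S=36.9476 intr=100.9824 cont=98.3490 V=100.9824[EX]; j=1 S=57.2494 intr=80.6806 cont=78.0472 V=80.6806[EX]; j=2 S=88.7065 intr=49.2235 cont=46.5901 V=49.2235[EX]; j=3 S=137.4485 intr=0.4815 cont=13.7738 V=13.7738[hold]; j=4 S=212.9731 intr=0.0000 cont=0.0000 V=0.0000[hold]; j=5 S=329.9965 intr=0.0000 cont=0.0000 V=0.0000[hold]  S*(5)=88.7065
k=4: j=0 S=45.9916 intr=91.9384 cont=89.3050 V=91.9384[EX]; j=1 S=71.2628 intr=66.6672 cont=64.0338 V=66.6672[EX]; j=2 S=110.4200 intr=27.5100 cont=31.2599 V=31.2599[hold]; j=3 S=171.0931 intr=0.0000 cont=6.8963 V=6.8963[hold]; j=4 S=265.1045 intr=0.0000 cont=0.0000 V=0.0000[hold]  S*(4)=71.2628
k=3: j=0 S=57.2494 intr=80.6806 cont=78.0472 V=80.6806[EX]; j=1 S=88.7065 intr=49.2235 cont=48.3909 V=49.2235[EX]; j=2 S=137.4485 intr=0.4815 cont=18.9631 V=18.9631[hold]; j=3 S=212.9731 intr=0.0000 cont=3.4529 V=3.4529[hold]  S*(3)=88.7065
k=2: j=0 S=71.2628 intr=66.6672 cont=64.0338 V=66.6672[EX]; j=1 S=110.4200 intr=27.5100 cont=33.7519 V=33.7519[hold]; j=2 S=171.0931 intr=0.0000 cont=11.1526 V=11.1526[hold]  S*(2)=71.2628
k=1: j=0 S=88.7065 intr=49.2235 cont=49.5876 V=49.5876[hold]; j=1 S=137.4485 intr=0.4815 cont=22.2548 V=22.2548[hold]  S*(1)=-
k=0: j=0 S=110.4200 intr=27.5100 cont=35.5150 V=35.5150[hold]  S*(0)=-

price = 35.5150
boundary = - - 71.2628 88.7065 71.2628 88.7065
tree:
35.5150
49.5876 22.2548
66.6672 33.7519 11.1526
80.6806 49.2235 18.9631 3.4529
91.9384 66.6672 31.2599 6.8963 0.0000
100.9824 80.6806 49.2235 13.7738 0.0000 0.0000
108.2480 91.9384 66.6672 27.5100 0.0000 0.0000 0.0000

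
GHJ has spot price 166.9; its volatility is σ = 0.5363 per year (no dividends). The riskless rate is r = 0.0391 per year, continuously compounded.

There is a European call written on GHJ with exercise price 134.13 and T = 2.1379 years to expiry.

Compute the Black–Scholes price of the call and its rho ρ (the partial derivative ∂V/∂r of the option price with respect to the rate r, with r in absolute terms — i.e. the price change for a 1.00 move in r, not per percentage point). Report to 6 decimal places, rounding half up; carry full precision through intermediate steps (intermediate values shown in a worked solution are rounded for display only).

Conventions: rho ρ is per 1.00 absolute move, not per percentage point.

σ√T = 0.5363·√2.1379 = 0.784154
d₁ = (ln(S/K) + (r+σ²/2)T) / (σ√T) = (ln(166.9/134.13) + (0.0391+0.5363²/2)·2.1379) / 0.784154 = (0.218585 + 0.391041) / 0.784154 = 0.777431
d₂ = d₁ − σ√T = 0.777431 − 0.784154 = -0.006723
e^{−rT} = 0.919807
N(d₁) = 0.781548,  N(d₂) = 0.497318
Call price V = S·N(d₁) − K·e^{−rT}·N(d₂) = 130.440340 − 61.355942 = 69.084398
ρ = K·T·e^{−rT}·N(d₂) = 131.172868

price = 69.084398
ρ = 131.172868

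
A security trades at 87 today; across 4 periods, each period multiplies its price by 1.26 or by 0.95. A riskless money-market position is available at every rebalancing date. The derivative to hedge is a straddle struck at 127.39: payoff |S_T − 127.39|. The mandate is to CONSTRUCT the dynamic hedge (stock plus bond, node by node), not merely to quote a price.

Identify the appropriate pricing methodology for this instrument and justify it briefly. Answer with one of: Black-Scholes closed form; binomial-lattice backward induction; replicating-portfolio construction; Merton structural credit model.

framework: replicating-portfolio construction

Key observation: what is demanded is not a single number but the (Δ, B) position at each node of the 1.26/0.95 tree starting at 87; constructing those positions is the replicating-portfolio method.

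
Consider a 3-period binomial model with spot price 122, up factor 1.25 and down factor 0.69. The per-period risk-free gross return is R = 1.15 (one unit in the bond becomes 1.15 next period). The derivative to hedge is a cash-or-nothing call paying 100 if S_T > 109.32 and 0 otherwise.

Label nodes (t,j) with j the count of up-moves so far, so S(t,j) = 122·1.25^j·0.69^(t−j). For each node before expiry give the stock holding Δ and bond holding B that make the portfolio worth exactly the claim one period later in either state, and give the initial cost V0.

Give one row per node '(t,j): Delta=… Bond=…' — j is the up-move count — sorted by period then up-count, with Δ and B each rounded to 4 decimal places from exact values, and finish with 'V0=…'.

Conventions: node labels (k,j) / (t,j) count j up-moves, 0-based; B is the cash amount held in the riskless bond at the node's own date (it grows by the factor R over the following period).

Arbitrage-free pricing uses the up-move probability p* = (R−d)/(u−d) = 0.8214, discounting each step at R = 1.15.
Payoffs at expiry: V(3,0)=0.0000, V(3,1)=0.0000, V(3,2)=100.0000, V(3,3)=100.0000
  t=2,j=0: stock 58.0842 → up 72.6052 (V=0.0000), down 40.0781 (V=0.0000). Price 0.0000; hedge Δ=0.0000, bond B=0.0000.
  t=2,j=1: stock 105.2250 → up 131.5312 (V=100.0000), down 72.6052 (V=0.0000). Price 71.4286; hedge Δ=1.6970, bond B=-107.1429.
  t=2,j=2: stock 190.6250 → up 238.2812 (V=100.0000), down 131.5312 (V=100.0000). Price 86.9565; hedge Δ=0.0000, bond B=86.9565.
  t=1,j=0: stock 84.1800 → up 105.2250 (V=71.4286), down 58.0842 (V=0.0000). Price 51.0204; hedge Δ=1.5152, bond B=-76.5306.
  t=1,j=1: stock 152.5000 → up 190.6250 (V=86.9565), down 105.2250 (V=71.4286). Price 73.2032; hedge Δ=0.1818, bond B=45.4747.
  t=0,j=0: stock 122.0000 → up 152.5000 (V=73.2032), down 84.1800 (V=51.0204). Price 60.2104; hedge Δ=0.3247, bond B=20.5983.
Verification: the root portfolio costs Δ(0,0)·S0 + B(0,0) = 60.2104, matching V0.

(0,0): Delta=0.3247 Bond=20.5983
(1,0): Delta=1.5152 Bond=-76.5306
(1,1): Delta=0.1818 Bond=45.4747
(2,0): Delta=0.0000 Bond=0.0000
(2,1): Delta=1.6970 Bond=-107.1429
(2,2): Delta=0.0000 Bond=86.9565
V0=60.2104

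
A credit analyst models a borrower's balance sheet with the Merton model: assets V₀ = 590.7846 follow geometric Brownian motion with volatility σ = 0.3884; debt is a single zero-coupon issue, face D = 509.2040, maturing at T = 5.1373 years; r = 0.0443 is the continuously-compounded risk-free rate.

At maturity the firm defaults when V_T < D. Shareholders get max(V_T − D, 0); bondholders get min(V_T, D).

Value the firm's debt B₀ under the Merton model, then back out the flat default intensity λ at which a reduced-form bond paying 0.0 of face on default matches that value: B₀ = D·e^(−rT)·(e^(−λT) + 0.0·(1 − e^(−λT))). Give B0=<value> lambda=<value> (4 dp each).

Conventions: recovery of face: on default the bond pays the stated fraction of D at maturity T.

Apply the equity-as-call identities (strike 509.2040, horizon 5.1373 years):
d₁ = [ln(V₀/D) + (r + σ²/2)T] / (σ√T)
   = [ln(590.7846/509.2040) + (0.0443 + 0.5·0.3884²)·5.1373] / (0.3884·√5.1373)
   = [0.148603 + 0.615075] / 0.880332 = 0.867488
d₂ = d₁ − σ√T = 0.867488 − 0.880332 = -0.012844
N(d₁) = 0.807163,  N(d₂) = 0.494876,  e^(−rT) = 0.796457
E₀ = V₀·N(d₁) − D·e^(−rT)·N(d₂)
   = 590.7846·0.807163 − 509.2040·0.796457·0.494876 = 276.157872
B₀ = V₀ − E₀ = 590.7846 − 276.157872 = 314.626728
e^(−λT) = (B₀·e^(rT)/D − 0)/(1 − 0) = (314.6267·1.255561/509.2040 − 0)/1 = 0.77578530
λ = −ln(0.77578530)/5.1373 = 0.049419

B0=314.6267 lambda=0.0494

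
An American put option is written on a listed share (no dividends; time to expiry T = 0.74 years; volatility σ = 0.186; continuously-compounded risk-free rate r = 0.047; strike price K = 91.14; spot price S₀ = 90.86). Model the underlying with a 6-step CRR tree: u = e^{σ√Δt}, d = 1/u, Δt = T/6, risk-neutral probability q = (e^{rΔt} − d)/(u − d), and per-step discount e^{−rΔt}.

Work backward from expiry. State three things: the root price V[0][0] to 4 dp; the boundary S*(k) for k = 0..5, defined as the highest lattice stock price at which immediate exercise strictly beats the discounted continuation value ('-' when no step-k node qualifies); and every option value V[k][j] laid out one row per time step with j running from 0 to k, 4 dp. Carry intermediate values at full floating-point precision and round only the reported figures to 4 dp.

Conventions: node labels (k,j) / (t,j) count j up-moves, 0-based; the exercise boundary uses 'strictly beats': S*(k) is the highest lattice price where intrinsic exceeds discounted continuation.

price = 4.6428
boundary = - - 79.7325 74.6908 79.7325 85.1146
tree:
4.6428
7.4279 2.2056
11.4075 3.9542 0.6676
16.4492 6.8721 1.3908 0.0289
21.1722 11.4075 2.8957 0.0616 0.0000
25.5965 16.4492 6.0254 0.1314 0.0000 0.0000
29.7410 21.1722 11.4075 0.2800 0.0000 0.0000 0.0000

params: Δt=0.12333 u=1.06750 d=0.93677 q=0.52814 e^(-rΔt)=0.99422
t_6 payoffs: 29.7410 21.1722 11.4075 0.2800 0.0000 0.0000 0.0000
t_5: node(5,0) S=65.5435 payoff=25.5965 vs cont=25.0697 → 25.5965 [stop]  node(5,1) S=74.6908 payoff=16.4492 vs cont=15.9224 → 16.4492 [stop]  node(5,2) S=85.1146 payoff=6.0254 vs cont=5.4986 → 6.0254 [stop]  node(5,3) S=96.9932 payoff=0.0000 vs cont=0.1314 → 0.1314 [wait]  node(5,4) S=110.5296 payoff=0.0000 vs cont=0.0000 → 0.0000 [wait]  node(5,5) S=125.9551 payoff=0.0000 vs cont=0.0000 → 0.0000 [wait]  ⇒ S*(5)=85.1146
t_4: node(4,0) S=69.9678 payoff=21.1722 vs cont=20.6454 → 21.1722 [stop]  node(4,1) S=79.7325 payoff=11.4075 vs cont=10.8807 → 11.4075 [stop]  node(4,2) S=90.8600 payoff=0.2800 vs cont=2.8957 → 2.8957 [wait]  node(4,3) S=103.5404 payoff=0.0000 vs cont=0.0616 → 0.0616 [wait]  node(4,4) S=117.9905 payoff=0.0000 vs cont=0.0000 → 0.0000 [wait]  ⇒ S*(4)=79.7325
t_3: node(3,0) S=74.6908 payoff=16.4492 vs cont=15.9224 → 16.4492 [stop]  node(3,1) S=85.1146 payoff=6.0254 vs cont=6.8721 → 6.8721 [wait]  node(3,2) S=96.9932 payoff=0.0000 vs cont=1.3908 → 1.3908 [wait]  node(3,3) S=110.5296 payoff=0.0000 vs cont=0.0289 → 0.0289 [wait]  ⇒ S*(3)=74.6908
t_2: node(2,0) S=79.7325 payoff=11.4075 vs cont=11.3253 → 11.4075 [stop]  node(2,1) S=90.8600 payoff=0.2800 vs cont=3.9542 → 3.9542 [wait]  node(2,2) S=103.5404 payoff=0.0000 vs cont=0.6676 → 0.6676 [wait]  ⇒ S*(2)=79.7325
t_1: node(1,0) S=85.1146 payoff=6.0254 vs cont=7.4279 → 7.4279 [wait]  node(1,1) S=96.9932 payoff=0.0000 vs cont=2.2056 → 2.2056 [wait]  ⇒ S*(1)=-
t_0: node(0,0) S=90.8600 payoff=0.2800 vs cont=4.6428 → 4.6428 [wait]  ⇒ S*(0)=-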